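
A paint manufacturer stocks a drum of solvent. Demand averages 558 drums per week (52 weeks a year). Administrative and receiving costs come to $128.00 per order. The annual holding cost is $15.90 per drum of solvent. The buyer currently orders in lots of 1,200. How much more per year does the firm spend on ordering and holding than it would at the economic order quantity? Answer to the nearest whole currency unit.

Extra cost ≈ $1,767 per year

Annual demand D = 558 × 52 = 29,016.
EOQ = √(2DS/H) = √(2 × 29,016 × 128 / 15.9) ≈ 683.50.
Cost at Q* = (D/Q*)S + (Q*/2)H = √(2DSH) ≈ $10,867.69.
Cost at Q = 1,200: (29,016/1,200)×128 + (1,200/2)×15.9 = $3,095.04 + $9,540.00 = $12,635.04.
Excess = $12,635.04 − $10,867.69 = $1,767.35.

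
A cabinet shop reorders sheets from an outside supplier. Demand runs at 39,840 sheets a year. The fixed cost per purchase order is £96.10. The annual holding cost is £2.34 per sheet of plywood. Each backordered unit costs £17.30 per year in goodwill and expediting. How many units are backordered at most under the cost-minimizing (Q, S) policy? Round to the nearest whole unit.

S* ≈ 230 sheets

With planned backorders, Q* = √(2DS/H) · √((H+B)/B).
√(2DS/H) = √(2 × 39,840 × 96.1 / 2.34) = 1808.958.
√((H+B)/B) = √((2.34+17.3)/17.3) = 1.0655.
Q* ≈ 1927.419.
S* = Q* · H/(H+B) = 1927.419 × 2.34/19.64 ≈ 229.642.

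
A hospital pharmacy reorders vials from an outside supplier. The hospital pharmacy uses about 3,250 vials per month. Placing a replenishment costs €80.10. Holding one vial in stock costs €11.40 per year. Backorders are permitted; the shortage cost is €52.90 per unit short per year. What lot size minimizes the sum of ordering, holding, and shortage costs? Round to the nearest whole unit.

Annual demand D = 3,250 × 12 = 39,000.
With planned backorders, Q* = √(2DS/H) · √((H+B)/B).
√(2DS/H) = √(2 × 39,000 × 80.1 / 11.4) = 740.306.
√((H+B)/B) = √((11.4+52.9)/52.9) = 1.1025.
Q* ≈ 816.185.

Q* ≈ 816 vials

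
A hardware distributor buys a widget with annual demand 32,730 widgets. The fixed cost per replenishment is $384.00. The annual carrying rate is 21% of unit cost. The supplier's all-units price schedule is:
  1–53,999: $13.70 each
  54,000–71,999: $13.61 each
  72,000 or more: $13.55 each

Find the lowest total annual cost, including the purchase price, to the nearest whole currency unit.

TC* ≈ $456,905

Holding cost per unit per year at price C is H = 0.21·C.
Candidates are each tier's EOQ (if it falls in that tier) and each price-break quantity.
EOQ at $13.70 = 2955.9 (feasible in tier 1): TC = 32,730×$13.70 + (32,730/2955.9)×384 + (2955.9/2)×0.21×$13.70 = $456,905.01.
EOQ at $13.61 = 2965.6 < 54000, so use break Q=54000: TC = 32,730×$13.61 + (32,730/54000.0)×384 + (54000.0/2)×0.21×$13.61 = $522,856.75.
EOQ at $13.55 = 2972.2 < 72000, so use break Q=72000: TC = 32,730×$13.55 + (32,730/72000.0)×384 + (72000.0/2)×0.21×$13.55 = $546,104.06.
Lowest total cost among the candidates is at Q = 2955.9.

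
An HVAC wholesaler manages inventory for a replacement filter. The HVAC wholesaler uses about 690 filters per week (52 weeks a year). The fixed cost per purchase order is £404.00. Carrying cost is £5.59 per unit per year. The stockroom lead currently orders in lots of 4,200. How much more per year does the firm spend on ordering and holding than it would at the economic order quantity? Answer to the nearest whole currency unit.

Extra cost ≈ £2,460 per year

Annual demand D = 690 × 52 = 35,880.
EOQ = √(2DS/H) = √(2 × 35,880 × 404 / 5.59) ≈ 2277.33.
Cost at Q* = (D/Q*)S + (Q*/2)H = √(2DSH) ≈ £12,730.28.
Cost at Q = 4,200: (35,880/4,200)×404 + (4,200/2)×5.59 = £3,451.31 + £11,739.00 = £15,190.31.
Excess = £15,190.31 − £12,730.28 = £2,460.04.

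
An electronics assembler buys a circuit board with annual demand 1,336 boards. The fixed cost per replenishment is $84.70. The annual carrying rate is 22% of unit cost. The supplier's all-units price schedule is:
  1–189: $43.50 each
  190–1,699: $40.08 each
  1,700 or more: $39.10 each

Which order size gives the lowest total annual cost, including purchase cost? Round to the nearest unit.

Holding cost per unit per year at price C is H = 0.22·C.
Candidates are each tier's EOQ (if it falls in that tier) and each price-break quantity.
EOQ at $43.50 = 153.8 (feasible in tier 1): TC = 1,336×$43.50 + (1,336/153.8)×84.7 + (153.8/2)×0.22×$43.50 = $59,587.69.
EOQ at $40.08 = 160.2 < 190, so use break Q=190: TC = 1,336×$40.08 + (1,336/190.0)×84.7 + (190.0/2)×0.22×$40.08 = $54,980.13.
EOQ at $39.10 = 162.2 < 1700, so use break Q=1700: TC = 1,336×$39.10 + (1,336/1700.0)×84.7 + (1700.0/2)×0.22×$39.10 = $59,615.86.
Lowest total cost is $54,980.13 at Q = 190.0.

Q* ≈ 190 boards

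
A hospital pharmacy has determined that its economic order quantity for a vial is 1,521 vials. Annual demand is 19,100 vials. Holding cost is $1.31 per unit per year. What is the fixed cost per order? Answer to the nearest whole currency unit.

S ≈ $79

Squaring Q* = √(2DS/H) gives Q*² = 2DS/H.
From Q* = √(2DS/H): S = Q*²H / (2D) = 1,521² × 1.31 / (2 × 19,100) = 79.3353.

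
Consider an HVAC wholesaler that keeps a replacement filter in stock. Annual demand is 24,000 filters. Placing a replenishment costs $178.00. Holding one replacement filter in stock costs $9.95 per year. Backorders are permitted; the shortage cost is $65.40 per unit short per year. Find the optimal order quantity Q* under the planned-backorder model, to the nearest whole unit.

With planned backorders, Q* = √(2DS/H) · √((H+B)/B).
√(2DS/H) = √(2 × 24,000 × 178 / 9.95) = 926.657.
√((H+B)/B) = √((9.95+65.4)/65.4) = 1.0734.
Q* ≈ 994.654.

Q* ≈ 995 filters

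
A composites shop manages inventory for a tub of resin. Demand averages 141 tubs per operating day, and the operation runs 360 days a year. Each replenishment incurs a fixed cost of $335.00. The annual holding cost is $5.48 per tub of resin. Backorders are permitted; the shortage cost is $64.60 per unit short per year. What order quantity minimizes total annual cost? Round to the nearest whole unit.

Q* ≈ 2,595 tubs

Annual demand D = 141 × 360 = 50,760.
With planned backorders, Q* = √(2DS/H) · √((H+B)/B).
√(2DS/H) = √(2 × 50,760 × 335 / 5.48) = 2491.196.
√((H+B)/B) = √((5.48+64.6)/64.6) = 1.0416.
Q* ≈ 2594.709.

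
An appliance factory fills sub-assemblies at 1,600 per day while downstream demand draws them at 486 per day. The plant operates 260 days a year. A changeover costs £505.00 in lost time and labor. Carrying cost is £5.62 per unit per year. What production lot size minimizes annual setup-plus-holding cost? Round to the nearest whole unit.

Annual demand D = 486 × 260 = 126,360.
Production build-up factor (1 − d/p) = 1 − 486/1,600 = 0.6963.
Q* = √(2DS / (H(1 − d/p))) = √(2 × 126,360 × 505 / (5.62 × 0.6963)).
= √(127,623,600 / 3.9129) ≈ 5711.034.

Q* ≈ 5,711 sub-assemblies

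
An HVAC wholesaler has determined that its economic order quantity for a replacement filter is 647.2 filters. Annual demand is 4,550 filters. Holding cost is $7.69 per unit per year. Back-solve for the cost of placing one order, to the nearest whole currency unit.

The basic EOQ model gives Q* = √(2DS/H); rearrange for the unknown.
From Q* = √(2DS/H): S = Q*²H / (2D) = 647.2² × 7.69 / (2 × 4,550) = 353.9663.

S ≈ $354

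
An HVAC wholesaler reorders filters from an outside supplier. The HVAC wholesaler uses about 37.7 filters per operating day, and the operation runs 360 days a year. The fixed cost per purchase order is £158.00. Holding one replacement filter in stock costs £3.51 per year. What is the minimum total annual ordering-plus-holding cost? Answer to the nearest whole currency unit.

TC* ≈ £3,880

Annual demand D = 37.7 × 360 = 13,572.
EOQ = √(2DS/H) = √(2 × 13,572 × 158 / 3.51) ≈ 1105.38.
At the optimum the two cost components are equal, so total cost = 2·(Q*/2)H = Q*·H.
Minimum total = √(2DSH) = √(2 × 13,572 × 158 × 3.51) ≈ 3879.887.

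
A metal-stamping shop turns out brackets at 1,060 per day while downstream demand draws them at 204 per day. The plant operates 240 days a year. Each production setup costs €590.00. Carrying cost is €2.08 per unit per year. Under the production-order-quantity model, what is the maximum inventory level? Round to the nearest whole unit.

Annual demand D = 204 × 240 = 48,960.
Production build-up factor (1 − d/p) = 1 − 204/1,060 = 0.8075.
Q* = √(2DS / (H(1 − d/p))) = √(2 × 48,960 × 590 / (2.08 × 0.8075)).
= √(57,772,800 / 1.6797) ≈ 5864.704.
Maximum inventory = Q*(1 − d/p) = 5864.704 × 0.8075 ≈ 4736.025.

I_max ≈ 4,736 brackets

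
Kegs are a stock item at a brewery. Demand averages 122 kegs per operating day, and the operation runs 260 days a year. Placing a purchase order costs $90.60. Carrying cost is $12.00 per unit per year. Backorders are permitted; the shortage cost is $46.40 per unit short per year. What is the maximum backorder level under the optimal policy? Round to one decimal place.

S* ≈ 159.5 kegs

Annual demand D = 122 × 260 = 31,720.
With planned backorders, Q* = √(2DS/H) · √((H+B)/B).
√(2DS/H) = √(2 × 31,720 × 90.6 / 12) = 692.078.
√((H+B)/B) = √((12+46.4)/46.4) = 1.1219.
Q* ≈ 776.430.
S* = Q* · H/(H+B) = 776.430 × 12/58.4 ≈ 159.540.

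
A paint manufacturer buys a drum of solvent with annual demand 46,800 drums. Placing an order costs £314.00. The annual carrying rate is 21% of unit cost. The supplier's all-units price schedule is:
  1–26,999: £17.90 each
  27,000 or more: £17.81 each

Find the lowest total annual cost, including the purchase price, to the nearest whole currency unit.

Holding cost per unit per year at price C is H = 0.21·C.
Evaluate total cost at each tier's feasible EOQ or, if the EOQ is below the tier, at the tier's minimum quantity.
EOQ at £17.90 = 2796.2 (feasible in tier 1): TC = 46,800×£17.90 + (46,800/2796.2)×314 + (2796.2/2)×0.21×£17.90 = £848,230.88.
EOQ at £17.81 = 2803.2 < 27000, so use break Q=27000: TC = 46,800×£17.81 + (46,800/27000.0)×314 + (27000.0/2)×0.21×£17.81 = £884,543.62.
Lowest total cost among the candidates is at Q = 2796.2.

TC* ≈ £848,231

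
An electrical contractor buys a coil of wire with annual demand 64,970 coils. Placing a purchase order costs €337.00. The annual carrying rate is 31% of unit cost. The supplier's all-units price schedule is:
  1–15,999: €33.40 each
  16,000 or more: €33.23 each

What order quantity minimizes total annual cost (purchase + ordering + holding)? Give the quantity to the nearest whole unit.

Holding cost per unit per year at price C is H = 0.31·C.
Candidates are each tier's EOQ (if it falls in that tier) and each price-break quantity.
EOQ at €33.40 = 2056.5 (feasible in tier 1): TC = 64,970×€33.40 + (64,970/2056.5)×337 + (2056.5/2)×0.31×€33.40 = €2,191,291.18.
EOQ at €33.23 = 2061.8 < 16000, so use break Q=16000: TC = 64,970×€33.23 + (64,970/16000.0)×337 + (16000.0/2)×0.31×€33.23 = €2,242,731.93.
Lowest total cost is €2,191,291.18 at Q = 2056.5.

Q* ≈ 2,057 coils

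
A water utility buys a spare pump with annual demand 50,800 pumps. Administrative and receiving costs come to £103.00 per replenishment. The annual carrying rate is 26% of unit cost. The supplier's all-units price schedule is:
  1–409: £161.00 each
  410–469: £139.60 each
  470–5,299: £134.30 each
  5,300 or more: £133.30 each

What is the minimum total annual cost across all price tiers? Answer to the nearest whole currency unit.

TC* ≈ £6,841,556

Holding cost per unit per year at price C is H = 0.26·C.
Candidates are each tier's EOQ (if it falls in that tier) and each price-break quantity.
Tier 1 (£161.00): EOQ = 500.0 exceeds tier's upper bound 409, so this tier is dominated.
Tier 2 (£139.60): EOQ = 537.0 exceeds tier's upper bound 469, so this tier is dominated.
EOQ at £134.30 = 547.4 (feasible in tier 3): TC = 50,800×£134.30 + (50,800/547.4)×103 + (547.4/2)×0.26×£134.30 = £6,841,555.70.
EOQ at £133.30 = 549.5 < 5300, so use break Q=5300: TC = 50,800×£133.30 + (50,800/5300.0)×103 + (5300.0/2)×0.26×£133.30 = £6,864,470.95.
Lowest total cost among the candidates is at Q = 547.4.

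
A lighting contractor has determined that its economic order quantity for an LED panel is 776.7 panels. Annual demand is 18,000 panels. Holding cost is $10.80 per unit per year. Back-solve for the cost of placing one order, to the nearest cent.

The basic EOQ model gives Q* = √(2DS/H); rearrange for the unknown.
From Q* = √(2DS/H): S = Q*²H / (2D) = 776.7² × 10.8 / (2 × 18,000) = 180.9789.

S ≈ $180.98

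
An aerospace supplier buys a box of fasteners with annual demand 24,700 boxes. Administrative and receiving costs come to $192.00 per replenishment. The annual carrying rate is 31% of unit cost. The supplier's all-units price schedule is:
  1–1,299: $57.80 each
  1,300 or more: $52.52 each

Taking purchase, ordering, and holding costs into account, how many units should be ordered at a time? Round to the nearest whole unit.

Q* ≈ 1,300 boxes

Holding cost per unit per year at price C is H = 0.31·C.
Candidates are each tier's EOQ (if it falls in that tier) and each price-break quantity.
EOQ at $57.80 = 727.6 (feasible in tier 1): TC = 24,700×$57.80 + (24,700/727.6)×192 + (727.6/2)×0.31×$57.80 = $1,440,696.44.
EOQ at $52.52 = 763.3 < 1300, so use break Q=1300: TC = 24,700×$52.52 + (24,700/1300.0)×192 + (1300.0/2)×0.31×$52.52 = $1,311,474.78.
Lowest total cost is $1,311,474.78 at Q = 1300.0.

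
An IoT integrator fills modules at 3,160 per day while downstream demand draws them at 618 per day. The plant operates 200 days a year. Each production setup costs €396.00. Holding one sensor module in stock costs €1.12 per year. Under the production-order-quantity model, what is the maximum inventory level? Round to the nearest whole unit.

I_max ≈ 8,385 modules

Annual demand D = 618 × 200 = 123,600.
Production build-up factor (1 − d/p) = 1 − 618/3,160 = 0.8044.
Q* = √(2DS / (H(1 − d/p))) = √(2 × 123,600 × 396 / (1.12 × 0.8044)).
= √(97,891,200 / 0.901) ≈ 10423.620.
Maximum inventory = Q*(1 − d/p) = 10423.620 × 0.8044 ≈ 8385.077.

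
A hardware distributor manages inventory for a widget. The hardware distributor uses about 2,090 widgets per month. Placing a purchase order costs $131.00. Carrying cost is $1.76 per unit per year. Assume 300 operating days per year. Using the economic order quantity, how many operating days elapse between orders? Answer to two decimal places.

Annual demand D = 2,090 × 12 = 25,080.
The optimal lot size = √(2DS/H) = √(2 × 25,080 × 131 / 1.76) ≈ 1932.23.
Cycle time = Q*/D × 300 = 1932.23 / 25,080 × 300 ≈ 23.113 days.

T ≈ 23.11 days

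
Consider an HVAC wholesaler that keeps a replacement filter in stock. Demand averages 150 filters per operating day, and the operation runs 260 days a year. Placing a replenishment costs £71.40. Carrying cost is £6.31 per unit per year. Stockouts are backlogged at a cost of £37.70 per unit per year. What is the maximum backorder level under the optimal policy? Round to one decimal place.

Annual demand D = 150 × 260 = 39,000.
With planned backorders, Q* = √(2DS/H) · √((H+B)/B).
√(2DS/H) = √(2 × 39,000 × 71.4 / 6.31) = 939.467.
√((H+B)/B) = √((6.31+37.7)/37.7) = 1.0805.
Q* ≈ 1015.048.
S* = Q* · H/(H+B) = 1015.048 × 6.31/44.01 ≈ 145.534.

S* ≈ 145.5 filters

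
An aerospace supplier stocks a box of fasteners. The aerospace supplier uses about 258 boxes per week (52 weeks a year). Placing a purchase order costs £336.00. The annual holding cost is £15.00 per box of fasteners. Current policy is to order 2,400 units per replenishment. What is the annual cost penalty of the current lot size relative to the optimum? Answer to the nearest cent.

Extra cost ≈ £8,249.26 per year

Annual demand D = 258 × 52 = 13,416.
EOQ = √(2DS/H) = √(2 × 13,416 × 336 / 15) ≈ 775.27.
Cost at Q* = (D/Q*)S + (Q*/2)H = √(2DSH) ≈ £11,628.98.
Cost at Q = 2,400: (13,416/2,400)×336 + (2,400/2)×15 = £1,878.24 + £18,000.00 = £19,878.24.
Excess = £19,878.24 − £11,628.98 = £8,249.26.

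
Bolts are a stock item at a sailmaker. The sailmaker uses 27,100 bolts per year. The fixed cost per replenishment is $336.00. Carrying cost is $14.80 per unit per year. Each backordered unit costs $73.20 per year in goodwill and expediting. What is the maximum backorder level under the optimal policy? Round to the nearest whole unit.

S* ≈ 205 bolts

With planned backorders, Q* = √(2DS/H) · √((H+B)/B).
√(2DS/H) = √(2 × 27,100 × 336 / 14.8) = 1109.273.
√((H+B)/B) = √((14.8+73.2)/73.2) = 1.0964.
Q* ≈ 1216.254.
S* = Q* · H/(H+B) = 1216.254 × 14.8/88 ≈ 204.552.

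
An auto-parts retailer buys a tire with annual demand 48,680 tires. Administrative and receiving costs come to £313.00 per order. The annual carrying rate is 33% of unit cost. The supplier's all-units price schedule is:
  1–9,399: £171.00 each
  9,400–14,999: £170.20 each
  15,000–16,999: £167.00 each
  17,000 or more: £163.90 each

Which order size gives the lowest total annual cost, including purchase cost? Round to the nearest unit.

Holding cost per unit per year at price C is H = 0.33·C.
Evaluate total cost at each tier's feasible EOQ or, if the EOQ is below the tier, at the tier's minimum quantity.
EOQ at £171.00 = 734.9 (feasible in tier 1): TC = 48,680×£171.00 + (48,680/734.9)×313 + (734.9/2)×0.33×£171.00 = £8,365,748.42.
EOQ at £170.20 = 736.6 < 9400, so use break Q=9400: TC = 48,680×£170.20 + (48,680/9400.0)×313 + (9400.0/2)×0.33×£170.20 = £8,550,937.14.
EOQ at £167.00 = 743.6 < 15000, so use break Q=15000: TC = 48,680×£167.00 + (48,680/15000.0)×313 + (15000.0/2)×0.33×£167.00 = £8,543,900.79.
EOQ at £163.90 = 750.6 < 17000, so use break Q=17000: TC = 48,680×£163.90 + (48,680/17000.0)×313 + (17000.0/2)×0.33×£163.90 = £8,439,287.78.
Lowest total cost is £8,365,748.42 at Q = 734.9.

Q* ≈ 735 tires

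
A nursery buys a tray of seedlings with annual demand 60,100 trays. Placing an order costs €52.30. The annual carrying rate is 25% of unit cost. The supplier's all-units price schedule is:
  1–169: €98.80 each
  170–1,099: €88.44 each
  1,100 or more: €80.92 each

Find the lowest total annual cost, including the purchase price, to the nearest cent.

TC* ≈ €4,877,275.98

Holding cost per unit per year at price C is H = 0.25·C.
For each price level, check whether its EOQ is feasible; otherwise the best quantity at that price is the breakpoint.
Tier 1 (€98.80): EOQ = 504.5 exceeds tier's upper bound 169, so this tier is dominated.
EOQ at €88.44 = 533.2 (feasible in tier 2): TC = 60,100×€88.44 + (60,100/533.2)×52.3 + (533.2/2)×0.25×€88.44 = €5,327,033.56.
EOQ at €80.92 = 557.4 < 1100, so use break Q=1100: TC = 60,100×€80.92 + (60,100/1100.0)×52.3 + (1100.0/2)×0.25×€80.92 = €4,877,275.98.
Lowest total cost among the candidates is at Q = 1100.0.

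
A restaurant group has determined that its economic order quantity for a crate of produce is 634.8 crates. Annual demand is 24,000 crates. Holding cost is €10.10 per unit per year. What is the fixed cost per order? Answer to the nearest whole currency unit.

S ≈ €85

Invert the EOQ relation Q*² = 2DS/H.
From Q* = √(2DS/H): S = Q*²H / (2D) = 634.8² × 10.1 / (2 × 24,000) = 84.7918.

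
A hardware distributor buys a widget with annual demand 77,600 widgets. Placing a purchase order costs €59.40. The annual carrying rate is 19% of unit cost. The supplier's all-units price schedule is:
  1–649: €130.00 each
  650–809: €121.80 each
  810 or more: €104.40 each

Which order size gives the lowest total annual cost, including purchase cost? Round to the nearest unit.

Q* ≈ 810 widgets

Holding cost per unit per year at price C is H = 0.19·C.
Evaluate total cost at each tier's feasible EOQ or, if the EOQ is below the tier, at the tier's minimum quantity.
EOQ at €130.00 = 610.9 (feasible in tier 1): TC = 77,600×€130.00 + (77,600/610.9)×59.4 + (610.9/2)×0.19×€130.00 = €10,103,089.94.
EOQ at €121.80 = 631.2 < 650, so use break Q=650: TC = 77,600×€121.80 + (77,600/650.0)×59.4 + (650.0/2)×0.19×€121.80 = €9,466,292.60.
EOQ at €104.40 = 681.7 < 810, so use break Q=810: TC = 77,600×€104.40 + (77,600/810.0)×59.4 + (810.0/2)×0.19×€104.40 = €8,115,164.25.
Lowest total cost is €8,115,164.25 at Q = 810.0.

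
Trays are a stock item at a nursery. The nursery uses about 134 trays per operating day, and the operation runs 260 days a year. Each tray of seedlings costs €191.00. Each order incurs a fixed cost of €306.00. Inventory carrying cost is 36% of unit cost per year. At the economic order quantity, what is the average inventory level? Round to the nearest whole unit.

Average inventory ≈ 278 trays

Annual demand D = 134 × 260 = 34,840.
Holding cost H = 0.36 × €191.00 = €68.7600 per unit per year.
The optimal lot size = √(2DS/H) = √(2 × 34,840 × 306 / 68.76) ≈ 556.86.
Average inventory = Q*/2 ≈ 556.86 / 2 = 278.431.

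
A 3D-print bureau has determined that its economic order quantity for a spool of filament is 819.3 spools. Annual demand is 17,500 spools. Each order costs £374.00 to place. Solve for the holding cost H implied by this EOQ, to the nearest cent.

H ≈ £19.50

The basic EOQ model gives Q* = √(2DS/H); rearrange for the unknown.
From Q* = √(2DS/H): H = 2DS / Q*² = 2 × 17,500 × 374 / 819.3² = 19.5009.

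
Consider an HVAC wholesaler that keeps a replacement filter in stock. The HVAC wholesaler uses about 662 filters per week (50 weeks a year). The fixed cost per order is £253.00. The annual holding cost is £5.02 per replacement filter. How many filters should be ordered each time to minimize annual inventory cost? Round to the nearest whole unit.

Q* ≈ 1,827 filters

Annual demand D = 662 × 50 = 33,100.
EOQ = √(2DS / H) = √(2 × 33,100 × 253 / 5.02).
= √(16,748,600 / 5.02) = √3,336,374.502 ≈ 1826.575.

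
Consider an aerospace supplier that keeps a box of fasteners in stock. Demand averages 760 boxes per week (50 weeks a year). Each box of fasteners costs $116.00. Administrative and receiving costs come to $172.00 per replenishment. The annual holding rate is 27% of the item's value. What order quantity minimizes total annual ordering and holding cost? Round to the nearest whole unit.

Annual demand D = 760 × 50 = 38,000.
Holding cost H = 0.27 × $116.00 = $31.3200 per unit per year.
EOQ = √(2DS / H) = √(2 × 38,000 × 172 / 31.32).
= √(13,072,000 / 31.32) = √417,369.0932 ≈ 646.041.

Q* ≈ 646 boxes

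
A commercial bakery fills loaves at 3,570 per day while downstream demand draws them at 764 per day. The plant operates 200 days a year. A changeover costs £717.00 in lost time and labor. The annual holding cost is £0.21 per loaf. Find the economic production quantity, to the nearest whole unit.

Q* ≈ 36,435 loaves

Annual demand D = 764 × 200 = 152,800.
Production build-up factor (1 − d/p) = 1 − 764/3,570 = 0.7860.
Q* = √(2DS / (H(1 − d/p))) = √(2 × 152,800 × 717 / (0.21 × 0.7860)).
= √(219,115,200 / 0.1651) ≈ 36434.841.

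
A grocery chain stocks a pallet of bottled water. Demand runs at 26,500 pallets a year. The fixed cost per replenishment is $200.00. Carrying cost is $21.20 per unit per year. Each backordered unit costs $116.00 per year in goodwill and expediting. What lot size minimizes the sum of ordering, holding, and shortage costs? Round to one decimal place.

With planned backorders, Q* = √(2DS/H) · √((H+B)/B).
√(2DS/H) = √(2 × 26,500 × 200 / 21.2) = 707.107.
√((H+B)/B) = √((21.2+116)/116) = 1.0875.
Q* ≈ 769.012.

Q* ≈ 769.0 pallets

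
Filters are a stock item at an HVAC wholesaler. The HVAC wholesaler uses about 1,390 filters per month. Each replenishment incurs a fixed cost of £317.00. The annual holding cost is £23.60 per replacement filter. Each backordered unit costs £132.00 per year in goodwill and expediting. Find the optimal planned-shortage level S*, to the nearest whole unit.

S* ≈ 110 filters

Annual demand D = 1,390 × 12 = 16,680.
With planned backorders, Q* = √(2DS/H) · √((H+B)/B).
√(2DS/H) = √(2 × 16,680 × 317 / 23.6) = 669.401.
√((H+B)/B) = √((23.6+132)/132) = 1.0857.
Q* ≈ 726.783.
S* = Q* · H/(H+B) = 726.783 × 23.6/155.6 ≈ 110.232.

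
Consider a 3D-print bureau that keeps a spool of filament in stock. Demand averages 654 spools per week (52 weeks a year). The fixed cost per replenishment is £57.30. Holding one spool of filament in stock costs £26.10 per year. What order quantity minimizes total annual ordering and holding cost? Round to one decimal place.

Annual demand D = 654 × 52 = 34,008.
EOQ = √(2DS / H) = √(2 × 34,008 × 57.3 / 26.1).
= √(3,897,316.8 / 26.1) = √149,322.4828 ≈ 386.423.

Q* ≈ 386.4 spools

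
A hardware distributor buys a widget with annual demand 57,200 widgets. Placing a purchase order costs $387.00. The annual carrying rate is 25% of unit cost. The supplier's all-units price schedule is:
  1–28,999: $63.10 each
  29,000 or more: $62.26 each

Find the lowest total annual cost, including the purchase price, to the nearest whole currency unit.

Holding cost per unit per year at price C is H = 0.25·C.
Evaluate total cost at each tier's feasible EOQ or, if the EOQ is below the tier, at the tier's minimum quantity.
EOQ at $63.10 = 1675.3 (feasible in tier 1): TC = 57,200×$63.10 + (57,200/1675.3)×387 + (1675.3/2)×0.25×$63.10 = $3,635,747.32.
EOQ at $62.26 = 1686.5 < 29000, so use break Q=29000: TC = 57,200×$62.26 + (57,200/29000.0)×387 + (29000.0/2)×0.25×$62.26 = $3,787,727.82.
Lowest total cost among the candidates is at Q = 1675.3.

TC* ≈ $3,635,747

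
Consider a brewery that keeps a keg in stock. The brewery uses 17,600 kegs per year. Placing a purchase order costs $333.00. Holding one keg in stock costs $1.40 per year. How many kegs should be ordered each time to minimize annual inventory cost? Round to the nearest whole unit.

EOQ = √(2DS / H) = √(2 × 17,600 × 333 / 1.4).
= √(11,721,600 / 1.4) = √8,372,571.4286 ≈ 2893.540.

Q* ≈ 2,894 kegs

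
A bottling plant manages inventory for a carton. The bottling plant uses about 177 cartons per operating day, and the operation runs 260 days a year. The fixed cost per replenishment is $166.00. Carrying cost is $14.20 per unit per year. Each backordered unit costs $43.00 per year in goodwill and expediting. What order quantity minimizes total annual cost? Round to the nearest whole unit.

Annual demand D = 177 × 260 = 46,020.
With planned backorders, Q* = √(2DS/H) · √((H+B)/B).
√(2DS/H) = √(2 × 46,020 × 166 / 14.2) = 1037.285.
√((H+B)/B) = √((14.2+43)/43) = 1.1534.
Q* ≈ 1196.360.

Q* ≈ 1,196 cartons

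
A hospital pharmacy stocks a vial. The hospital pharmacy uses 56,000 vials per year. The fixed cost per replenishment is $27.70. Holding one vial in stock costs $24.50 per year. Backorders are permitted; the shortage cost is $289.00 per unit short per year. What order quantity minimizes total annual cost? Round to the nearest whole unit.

With planned backorders, Q* = √(2DS/H) · √((H+B)/B).
√(2DS/H) = √(2 × 56,000 × 27.7 / 24.5) = 355.849.
√((H+B)/B) = √((24.5+289)/289) = 1.0415.
Q* ≈ 370.626.

Q* ≈ 371 vials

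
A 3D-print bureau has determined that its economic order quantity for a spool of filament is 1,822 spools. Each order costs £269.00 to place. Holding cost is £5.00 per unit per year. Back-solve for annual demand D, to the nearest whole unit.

D ≈ 30,852 spools per year

Invert the EOQ relation Q*² = 2DS/H.
From Q* = √(2DS/H): D = Q*²H / (2S) = 1,822² × 5 / (2 × 269) = 30852.082.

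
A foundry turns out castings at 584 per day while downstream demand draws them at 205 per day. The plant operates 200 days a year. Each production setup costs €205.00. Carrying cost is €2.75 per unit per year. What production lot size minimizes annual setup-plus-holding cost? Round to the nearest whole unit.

Q* ≈ 3,069 castings

Annual demand D = 205 × 200 = 41,000.
Production build-up factor (1 − d/p) = 1 − 205/584 = 0.6490.
Q* = √(2DS / (H(1 − d/p))) = √(2 × 41,000 × 205 / (2.75 × 0.6490)).
= √(16,810,000 / 1.7847) ≈ 3069.053.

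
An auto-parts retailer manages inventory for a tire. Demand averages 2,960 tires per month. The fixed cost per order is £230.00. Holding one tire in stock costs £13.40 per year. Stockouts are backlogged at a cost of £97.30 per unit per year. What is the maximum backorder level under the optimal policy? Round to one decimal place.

S* ≈ 142.6 tires

Annual demand D = 2,960 × 12 = 35,520.
With planned backorders, Q* = √(2DS/H) · √((H+B)/B).
√(2DS/H) = √(2 × 35,520 × 230 / 13.4) = 1104.239.
√((H+B)/B) = √((13.4+97.3)/97.3) = 1.0666.
Q* ≈ 1177.824.
S* = Q* · H/(H+B) = 1177.824 × 13.4/110.7 ≈ 142.573.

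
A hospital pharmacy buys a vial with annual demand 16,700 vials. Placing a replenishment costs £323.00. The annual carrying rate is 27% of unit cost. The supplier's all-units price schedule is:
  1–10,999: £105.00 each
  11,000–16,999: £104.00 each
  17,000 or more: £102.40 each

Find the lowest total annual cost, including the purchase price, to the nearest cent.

Holding cost per unit per year at price C is H = 0.27·C.
Candidates are each tier's EOQ (if it falls in that tier) and each price-break quantity.
EOQ at £105.00 = 616.9 (feasible in tier 1): TC = 16,700×£105.00 + (16,700/616.9)×323 + (616.9/2)×0.27×£105.00 = £1,770,988.44.
EOQ at £104.00 = 619.8 < 11000, so use break Q=11000: TC = 16,700×£104.00 + (16,700/11000.0)×323 + (11000.0/2)×0.27×£104.00 = £1,891,730.37.
EOQ at £102.40 = 624.7 < 17000, so use break Q=17000: TC = 16,700×£102.40 + (16,700/17000.0)×323 + (17000.0/2)×0.27×£102.40 = £1,945,405.30.
Lowest total cost among the candidates is at Q = 616.9.

TC* ≈ £1,770,988.44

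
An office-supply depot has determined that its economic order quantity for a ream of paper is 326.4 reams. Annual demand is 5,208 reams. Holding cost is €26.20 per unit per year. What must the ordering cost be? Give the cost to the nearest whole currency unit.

S ≈ €268

The basic EOQ model gives Q* = √(2DS/H); rearrange for the unknown.
From Q* = √(2DS/H): S = Q*²H / (2D) = 326.4² × 26.2 / (2 × 5,208) = 267.9789.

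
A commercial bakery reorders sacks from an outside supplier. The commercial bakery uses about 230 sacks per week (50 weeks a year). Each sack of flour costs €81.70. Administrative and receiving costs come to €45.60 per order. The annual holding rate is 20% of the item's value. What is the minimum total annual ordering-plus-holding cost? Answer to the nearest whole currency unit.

TC* ≈ €4,140

Annual demand D = 230 × 50 = 11,500.
Holding cost H = 0.20 × €81.70 = €16.3400 per unit per year.
The optimal lot size = √(2DS/H) = √(2 × 11,500 × 45.6 / 16.34) ≈ 253.35.
At Q*, ordering cost (D/Q*)S equals holding cost (Q*/2)H, each = √(DSH/2).
Minimum total = √(2DSH) = √(2 × 11,500 × 45.6 × 16.34) ≈ 4139.733.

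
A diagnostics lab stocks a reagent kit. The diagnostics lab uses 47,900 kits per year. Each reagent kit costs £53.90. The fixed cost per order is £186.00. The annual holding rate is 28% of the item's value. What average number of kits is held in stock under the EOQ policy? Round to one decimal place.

Average inventory ≈ 543.3 kits

Holding cost H = 0.28 × £53.90 = £15.0920 per unit per year.
Q* = √(2DS/H) = √(2 × 47,900 × 186 / 15.092) ≈ 1086.59.
Average inventory = Q*/2 ≈ 1086.59 / 2 = 543.295.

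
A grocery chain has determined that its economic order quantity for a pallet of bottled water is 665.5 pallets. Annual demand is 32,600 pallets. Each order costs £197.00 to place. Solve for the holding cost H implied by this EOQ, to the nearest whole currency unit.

The basic EOQ model gives Q* = √(2DS/H); rearrange for the unknown.
From Q* = √(2DS/H): H = 2DS / Q*² = 2 × 32,600 × 197 / 665.5² = 29.0013.

H ≈ £29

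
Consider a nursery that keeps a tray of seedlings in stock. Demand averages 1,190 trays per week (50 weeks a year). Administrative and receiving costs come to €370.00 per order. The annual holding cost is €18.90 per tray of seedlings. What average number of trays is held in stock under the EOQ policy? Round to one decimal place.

Average inventory ≈ 763.2 trays

Annual demand D = 1,190 × 50 = 59,500.
The optimal lot size = √(2DS/H) = √(2 × 59,500 × 370 / 18.9) ≈ 1526.31.
Average inventory = Q*/2 ≈ 1526.31 / 2 = 763.156.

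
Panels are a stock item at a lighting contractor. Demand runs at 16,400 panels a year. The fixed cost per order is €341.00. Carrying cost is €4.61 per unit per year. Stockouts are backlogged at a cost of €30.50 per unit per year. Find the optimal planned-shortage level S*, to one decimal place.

With planned backorders, Q* = √(2DS/H) · √((H+B)/B).
√(2DS/H) = √(2 × 16,400 × 341 / 4.61) = 1557.628.
√((H+B)/B) = √((4.61+30.5)/30.5) = 1.0729.
Q* ≈ 1671.203.
S* = Q* · H/(H+B) = 1671.203 × 4.61/35.11 ≈ 219.432.

S* ≈ 219.4 panels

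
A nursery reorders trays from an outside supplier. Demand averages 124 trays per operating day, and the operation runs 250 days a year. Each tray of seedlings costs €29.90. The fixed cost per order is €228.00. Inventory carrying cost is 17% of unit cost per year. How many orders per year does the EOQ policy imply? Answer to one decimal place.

Annual demand D = 124 × 250 = 31,000.
Holding cost H = 0.17 × €29.90 = €5.0830 per unit per year.
Q* = √(2DS/H) = √(2 × 31,000 × 228 / 5.083) ≈ 1667.64.
Orders per year = D / Q* = 31,000 / 1667.64 ≈ 18.589.

N ≈ 18.6 orders per year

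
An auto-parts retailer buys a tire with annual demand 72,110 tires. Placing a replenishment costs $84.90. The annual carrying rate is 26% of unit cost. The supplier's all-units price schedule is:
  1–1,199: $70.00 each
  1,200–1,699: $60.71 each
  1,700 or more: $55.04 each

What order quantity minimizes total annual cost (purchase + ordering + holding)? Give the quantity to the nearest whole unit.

Holding cost per unit per year at price C is H = 0.26·C.
Candidates are each tier's EOQ (if it falls in that tier) and each price-break quantity.
EOQ at $70.00 = 820.2 (feasible in tier 1): TC = 72,110×$70.00 + (72,110/820.2)×84.9 + (820.2/2)×0.26×$70.00 = $5,062,628.02.
EOQ at $60.71 = 880.7 < 1200, so use break Q=1200: TC = 72,110×$60.71 + (72,110/1200.0)×84.9 + (1200.0/2)×0.26×$60.71 = $4,392,370.64.
EOQ at $55.04 = 925.0 < 1700, so use break Q=1700: TC = 72,110×$55.04 + (72,110/1700.0)×84.9 + (1700.0/2)×0.26×$55.04 = $3,984,699.50.
Lowest total cost is $3,984,699.50 at Q = 1700.0.

Q* ≈ 1,700 tires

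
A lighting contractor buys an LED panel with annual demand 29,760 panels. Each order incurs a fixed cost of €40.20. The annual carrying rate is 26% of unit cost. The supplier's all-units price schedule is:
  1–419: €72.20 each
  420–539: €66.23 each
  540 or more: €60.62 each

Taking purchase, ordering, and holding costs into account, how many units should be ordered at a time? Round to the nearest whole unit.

Holding cost per unit per year at price C is H = 0.26·C.
Candidates are each tier's EOQ (if it falls in that tier) and each price-break quantity.
EOQ at €72.20 = 357.0 (feasible in tier 1): TC = 29,760×€72.20 + (29,760/357.0)×40.2 + (357.0/2)×0.26×€72.20 = €2,155,373.93.
EOQ at €66.23 = 372.8 < 420, so use break Q=420: TC = 29,760×€66.23 + (29,760/420.0)×40.2 + (420.0/2)×0.26×€66.23 = €1,977,469.42.
EOQ at €60.62 = 389.6 < 540, so use break Q=540: TC = 29,760×€60.62 + (29,760/540.0)×40.2 + (540.0/2)×0.26×€60.62 = €1,810,522.19.
Lowest total cost is €1,810,522.19 at Q = 540.0.

Q* ≈ 540 panels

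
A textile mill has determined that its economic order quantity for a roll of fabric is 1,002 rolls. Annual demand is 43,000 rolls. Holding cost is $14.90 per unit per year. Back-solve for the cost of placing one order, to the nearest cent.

S ≈ $173.95

Squaring Q* = √(2DS/H) gives Q*² = 2DS/H.
From Q* = √(2DS/H): S = Q*²H / (2D) = 1,002² × 14.9 / (2 × 43,000) = 173.9495.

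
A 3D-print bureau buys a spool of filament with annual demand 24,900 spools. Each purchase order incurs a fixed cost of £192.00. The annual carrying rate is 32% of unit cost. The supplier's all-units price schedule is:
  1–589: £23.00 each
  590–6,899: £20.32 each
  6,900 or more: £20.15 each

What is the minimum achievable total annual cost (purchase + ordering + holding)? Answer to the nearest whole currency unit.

Holding cost per unit per year at price C is H = 0.32·C.
Evaluate total cost at each tier's feasible EOQ or, if the EOQ is below the tier, at the tier's minimum quantity.
Tier 1 (£23.00): EOQ = 1139.8 exceeds tier's upper bound 589, so this tier is dominated.
EOQ at £20.32 = 1212.6 (feasible in tier 2): TC = 24,900×£20.32 + (24,900/1212.6)×192 + (1212.6/2)×0.32×£20.32 = £513,853.01.
EOQ at £20.15 = 1217.7 < 6900, so use break Q=6900: TC = 24,900×£20.15 + (24,900/6900.0)×192 + (6900.0/2)×0.32×£20.15 = £524,673.47.
Lowest total cost among the candidates is at Q = 1212.6.

TC* ≈ £513,853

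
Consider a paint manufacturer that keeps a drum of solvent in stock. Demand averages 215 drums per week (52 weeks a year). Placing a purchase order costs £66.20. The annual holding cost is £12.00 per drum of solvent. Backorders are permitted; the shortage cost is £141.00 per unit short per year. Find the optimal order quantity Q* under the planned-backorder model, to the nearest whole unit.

Q* ≈ 366 drums

Annual demand D = 215 × 52 = 11,180.
With planned backorders, Q* = √(2DS/H) · √((H+B)/B).
√(2DS/H) = √(2 × 11,180 × 66.2 / 12) = 351.216.
√((H+B)/B) = √((12+141)/141) = 1.0417.
Q* ≈ 365.856.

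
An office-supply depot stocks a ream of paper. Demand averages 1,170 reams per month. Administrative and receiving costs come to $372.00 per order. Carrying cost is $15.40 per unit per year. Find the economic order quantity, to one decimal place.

Q* ≈ 823.6 reams

Annual demand D = 1,170 × 12 = 14,040.
EOQ = √(2DS / H) = √(2 × 14,040 × 372 / 15.4).
= √(10,445,760 / 15.4) = √678,296.1039 ≈ 823.587.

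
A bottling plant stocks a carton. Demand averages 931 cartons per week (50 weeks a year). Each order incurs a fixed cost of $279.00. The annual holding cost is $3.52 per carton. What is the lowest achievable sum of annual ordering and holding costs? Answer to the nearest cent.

Annual demand D = 931 × 50 = 46,550.
EOQ = √(2DS/H) = √(2 × 46,550 × 279 / 3.52) ≈ 2716.47.
At the optimum the two cost components are equal, so total cost = 2·(Q*/2)H = Q*·H.
Minimum total = √(2DSH) = √(2 × 46,550 × 279 × 3.52) ≈ 9561.990.

TC* ≈ $9,561.99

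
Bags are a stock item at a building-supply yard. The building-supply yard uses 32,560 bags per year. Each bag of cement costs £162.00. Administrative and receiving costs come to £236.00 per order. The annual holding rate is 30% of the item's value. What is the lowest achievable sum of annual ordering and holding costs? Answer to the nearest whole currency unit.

TC* ≈ £27,329

Holding cost H = 0.30 × £162.00 = £48.6000 per unit per year.
Q* = √(2DS/H) = √(2 × 32,560 × 236 / 48.6) ≈ 562.33.
At the optimum the two cost components are equal, so total cost = 2·(Q*/2)H = Q*·H.
Minimum total = √(2DSH) = √(2 × 32,560 × 236 × 48.6) ≈ 27329.478.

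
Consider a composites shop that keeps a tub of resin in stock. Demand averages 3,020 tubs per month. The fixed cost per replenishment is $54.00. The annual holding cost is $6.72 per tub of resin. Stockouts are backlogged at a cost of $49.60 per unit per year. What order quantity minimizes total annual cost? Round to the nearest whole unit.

Q* ≈ 813 tubs

Annual demand D = 3,020 × 12 = 36,240.
With planned backorders, Q* = √(2DS/H) · √((H+B)/B).
√(2DS/H) = √(2 × 36,240 × 54 / 6.72) = 763.170.
√((H+B)/B) = √((6.72+49.6)/49.6) = 1.0656.
Q* ≈ 813.227.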